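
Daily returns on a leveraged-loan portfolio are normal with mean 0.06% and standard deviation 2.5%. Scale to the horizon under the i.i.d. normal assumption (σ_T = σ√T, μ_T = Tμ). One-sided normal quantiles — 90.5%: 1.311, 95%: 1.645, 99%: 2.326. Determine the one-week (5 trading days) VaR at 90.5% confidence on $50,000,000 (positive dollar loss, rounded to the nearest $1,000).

σ_{5d} = 2.5% × √5 = 5.590%; μ_{5d} = 5 × 0.06% = 0.300%.
VaR = −(0.300%) + 1.311 × 5.590% = 7.028%.
On $50,000,000: 0.07028 × $50,000,000 = $3,514,000.

$3,514,000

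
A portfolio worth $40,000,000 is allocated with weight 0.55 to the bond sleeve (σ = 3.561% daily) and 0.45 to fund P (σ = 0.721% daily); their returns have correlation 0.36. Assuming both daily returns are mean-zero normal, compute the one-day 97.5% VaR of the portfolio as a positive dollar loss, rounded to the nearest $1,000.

σ_p² = 0.55²·3.561² + 0.45²·0.721² + 2·0.36·0.55·0.45·3.561·0.721 = 4.3987 (%²).
σ_p = √4.3987 = 2.097%.
At 97.5%, z = 1.960.
VaR = 1.960 × 2.097% = 4.110%; on $40,000,000 that is $1,644,000.

$1,644,000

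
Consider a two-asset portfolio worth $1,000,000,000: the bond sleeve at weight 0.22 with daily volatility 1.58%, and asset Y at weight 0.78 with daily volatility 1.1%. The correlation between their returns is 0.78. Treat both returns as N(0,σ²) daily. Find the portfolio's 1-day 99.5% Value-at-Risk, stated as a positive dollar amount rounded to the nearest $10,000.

σ_p² = 0.22²·1.58² + 0.78²·1.1² + 2·0.78·0.22·0.78·1.58·1.1 = 1.3222 (%²).
σ_p = √1.3222 = 1.150%.
At 99.5%, z = 2.576.
VaR = 2.576 × 1.150% = 2.962%; on $1,000,000,000 that is $29,620,000.

$29,620,000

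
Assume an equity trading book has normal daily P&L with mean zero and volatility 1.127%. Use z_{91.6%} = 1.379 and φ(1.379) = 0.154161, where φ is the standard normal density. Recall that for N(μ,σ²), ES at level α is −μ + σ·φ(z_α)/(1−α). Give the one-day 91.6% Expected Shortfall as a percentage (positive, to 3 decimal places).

2.068%

Tail multiplier: φ(z)/(1−α) = 0.154161 / 0.084 = 1.835.
ES = 1.127% × 1.835 = 2.068%.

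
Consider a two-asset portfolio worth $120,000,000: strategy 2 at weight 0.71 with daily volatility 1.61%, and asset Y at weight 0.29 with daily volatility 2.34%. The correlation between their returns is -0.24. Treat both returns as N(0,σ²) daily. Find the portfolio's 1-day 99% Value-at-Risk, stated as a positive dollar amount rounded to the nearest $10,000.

σ_p² = 0.71²·1.61² + 0.29²·2.34² + 2·-0.24·0.71·0.29·1.61·2.34 = 1.3948 (%²).
σ_p = √1.3948 = 1.181%.
At 99%, z = 2.326.
VaR = 2.326 × 1.181% = 2.747%; on $120,000,000 that is $3,296,400.

$3,300,000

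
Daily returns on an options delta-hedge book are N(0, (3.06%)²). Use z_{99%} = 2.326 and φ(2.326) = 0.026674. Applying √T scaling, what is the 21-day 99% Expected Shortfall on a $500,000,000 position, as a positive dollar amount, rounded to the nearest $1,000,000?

σ_{21d} = 3.06% × √21 = 14.023%.
ES multiplier = φ(z)/(1−α) = 0.026674/0.01 = 2.667.
ES = 14.023% × 2.667 = 37.399%; on $500,000,000: $186,995,000.

$187,000,000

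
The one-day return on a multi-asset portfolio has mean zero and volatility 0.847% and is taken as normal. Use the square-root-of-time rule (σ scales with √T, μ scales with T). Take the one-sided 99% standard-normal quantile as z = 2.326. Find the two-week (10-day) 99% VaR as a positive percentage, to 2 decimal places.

6.23%

σ_{10d} = 0.847% × √10 = 2.678%.
VaR = 2.326 × 2.678% = 6.229%.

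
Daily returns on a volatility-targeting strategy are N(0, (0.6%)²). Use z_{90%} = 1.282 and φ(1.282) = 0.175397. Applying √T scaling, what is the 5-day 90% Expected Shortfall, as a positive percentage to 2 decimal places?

2.35%

σ_{5d} = 0.6% × √5 = 1.342%.
ES multiplier = φ(z)/(1−α) = 0.175397/0.1 = 1.754.
ES = 1.342% × 1.754 = 2.354%.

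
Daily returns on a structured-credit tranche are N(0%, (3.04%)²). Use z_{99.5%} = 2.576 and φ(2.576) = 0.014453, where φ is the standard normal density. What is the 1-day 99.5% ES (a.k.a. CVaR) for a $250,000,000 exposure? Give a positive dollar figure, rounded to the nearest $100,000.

$22,000,000

Tail multiplier: φ(z)/(1−α) = 0.014453 / 0.005 = 2.891.
ES = 3.04% × 2.891 = 8.789%.
On $250,000,000: 0.08789 × $250,000,000 = $21,972,500.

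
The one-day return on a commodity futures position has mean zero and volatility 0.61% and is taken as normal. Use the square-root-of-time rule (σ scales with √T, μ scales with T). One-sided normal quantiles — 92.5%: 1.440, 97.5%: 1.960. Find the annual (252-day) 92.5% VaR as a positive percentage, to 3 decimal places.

13.944%

σ_{252d} = 0.61% × √252 = 9.683%.
VaR = 1.440 × 9.683% = 13.944%.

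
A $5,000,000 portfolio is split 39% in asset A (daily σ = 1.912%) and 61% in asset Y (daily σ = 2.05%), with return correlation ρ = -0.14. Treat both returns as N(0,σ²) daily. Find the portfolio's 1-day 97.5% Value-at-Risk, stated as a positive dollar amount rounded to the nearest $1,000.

σ_p² = 0.39²·1.912² + 0.61²·2.05² + 2·-0.14·0.39·0.61·1.912·2.05 = 1.8587 (%²).
σ_p = √1.8587 = 1.363%.
At 97.5%, z = 1.960.
VaR = 1.960 × 1.363% = 2.671%; on $5,000,000 that is $133,550.

$134,000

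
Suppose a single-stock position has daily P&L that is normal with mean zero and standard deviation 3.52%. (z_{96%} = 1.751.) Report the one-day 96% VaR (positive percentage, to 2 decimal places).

VaR = z·σ = 1.751 × 3.52% = 6.164%.

6.16%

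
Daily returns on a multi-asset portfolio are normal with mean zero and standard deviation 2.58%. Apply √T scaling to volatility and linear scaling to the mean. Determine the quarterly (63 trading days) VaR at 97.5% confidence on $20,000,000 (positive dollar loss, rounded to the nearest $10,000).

$8,030,000

At 97.5%, z = 1.960.
σ_{63d} = 2.58% × √63 = 20.478%.
VaR = 1.960 × 20.478% = 40.137%.
On $20,000,000: 0.40137 × $20,000,000 = $8,027,400.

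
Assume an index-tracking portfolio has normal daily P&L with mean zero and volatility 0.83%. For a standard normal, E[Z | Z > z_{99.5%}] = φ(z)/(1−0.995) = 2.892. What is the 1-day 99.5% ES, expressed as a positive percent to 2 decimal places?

ES = 0.83% × 2.892 = 2.400%.

2.40%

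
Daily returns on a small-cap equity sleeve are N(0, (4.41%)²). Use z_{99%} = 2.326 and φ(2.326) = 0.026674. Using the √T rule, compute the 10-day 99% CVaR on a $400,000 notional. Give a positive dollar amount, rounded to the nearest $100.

$148,800

σ_{10d} = 4.41% × √10 = 13.946%.
ES multiplier = φ(z)/(1−α) = 0.026674/0.01 = 2.667.
ES = 13.946% × 2.667 = 37.194%; on $400,000: $148,776.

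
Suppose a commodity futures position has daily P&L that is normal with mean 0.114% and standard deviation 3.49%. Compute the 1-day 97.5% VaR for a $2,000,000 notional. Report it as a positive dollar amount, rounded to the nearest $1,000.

$135,000

At 97.5% one-sided, z = 1.960.
VaR = −μ + z·σ = −(0.114%) + 1.960 × 3.49% = 6.726%.
On $2,000,000: 0.06726 × $2,000,000 = $134,520.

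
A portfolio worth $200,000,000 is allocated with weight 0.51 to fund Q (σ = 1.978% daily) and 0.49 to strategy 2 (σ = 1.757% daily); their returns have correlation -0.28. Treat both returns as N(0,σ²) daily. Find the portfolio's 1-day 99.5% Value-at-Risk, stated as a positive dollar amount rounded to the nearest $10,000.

$5,810,000

σ_p² = 0.51²·1.978² + 0.49²·1.757² + 2·-0.28·0.51·0.49·1.978·1.757 = 1.2725 (%²).
σ_p = √1.2725 = 1.128%.
At 99.5%, z = 2.576.
VaR = 2.576 × 1.128% = 2.906%; on $200,000,000 that is $5,812,000.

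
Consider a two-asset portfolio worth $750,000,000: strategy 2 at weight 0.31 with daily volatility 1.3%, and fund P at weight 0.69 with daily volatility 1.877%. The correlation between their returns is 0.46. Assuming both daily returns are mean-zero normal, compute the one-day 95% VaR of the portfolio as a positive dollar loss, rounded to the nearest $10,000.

σ_p² = 0.31²·1.3² + 0.69²·1.877² + 2·0.46·0.31·0.69·1.3·1.877 = 2.3200 (%²).
σ_p = √2.3200 = 1.523%.
At 95%, z = 1.645.
VaR = 1.645 × 1.523% = 2.505%; on $750,000,000 that is $18,787,500.

$18,790,000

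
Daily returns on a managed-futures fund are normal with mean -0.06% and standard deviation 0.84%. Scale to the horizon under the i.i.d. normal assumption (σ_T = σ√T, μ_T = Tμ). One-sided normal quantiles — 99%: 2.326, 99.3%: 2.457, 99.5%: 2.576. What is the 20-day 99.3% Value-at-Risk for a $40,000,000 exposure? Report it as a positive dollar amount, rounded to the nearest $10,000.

$4,170,000

σ_{20d} = 0.84% × √20 = 3.757%; μ_{20d} = 20 × -0.06% = -1.200%.
VaR = −(-1.200%) + 2.457 × 3.757% = 10.431%.
On $40,000,000: 0.10431 × $40,000,000 = $4,172,400.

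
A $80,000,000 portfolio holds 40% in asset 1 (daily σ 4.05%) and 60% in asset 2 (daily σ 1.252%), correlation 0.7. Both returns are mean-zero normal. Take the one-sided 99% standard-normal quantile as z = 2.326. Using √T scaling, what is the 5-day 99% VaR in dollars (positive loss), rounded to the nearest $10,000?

σ_p = √(0.4²·4.05² + 0.6²·1.252² + 2·0.7·0.4·0.6·4.05·1.252) = 2.212%.
σ_{5d} = 2.212% × √5 = 4.946%.
VaR = 2.326 × 4.946% = 11.504%; on $80,000,000 that is $9,203,200.

$9,200,000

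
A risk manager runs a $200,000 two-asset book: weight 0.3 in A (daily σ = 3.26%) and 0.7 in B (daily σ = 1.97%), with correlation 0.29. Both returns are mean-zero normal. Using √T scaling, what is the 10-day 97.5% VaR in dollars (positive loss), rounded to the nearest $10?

σ_p = √(0.3²·3.26² + 0.7²·1.97² + 2·0.29·0.3·0.7·3.26·1.97) = 1.908%.
σ_{10d} = 1.908% × √10 = 6.034%.
z(97.5%) = 1.960.
VaR = 1.960 × 6.034% = 11.827%; on $200,000 that is $23,654.

$23,650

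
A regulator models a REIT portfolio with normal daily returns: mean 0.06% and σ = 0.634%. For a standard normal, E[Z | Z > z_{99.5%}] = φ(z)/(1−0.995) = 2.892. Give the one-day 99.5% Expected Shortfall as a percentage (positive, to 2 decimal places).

ES = −(0.06%) + 0.634% × 2.892 = 1.774%.

1.77%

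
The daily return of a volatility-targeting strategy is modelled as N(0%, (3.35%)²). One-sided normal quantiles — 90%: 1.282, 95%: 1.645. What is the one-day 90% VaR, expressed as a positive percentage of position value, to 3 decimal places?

4.295%

VaR = z·σ = 1.282 × 3.35% = 4.295%.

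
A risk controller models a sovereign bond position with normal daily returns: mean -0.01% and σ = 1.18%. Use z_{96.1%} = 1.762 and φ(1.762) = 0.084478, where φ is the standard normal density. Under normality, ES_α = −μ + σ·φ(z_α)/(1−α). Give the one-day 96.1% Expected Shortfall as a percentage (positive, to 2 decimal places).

2.57%

Tail multiplier: φ(z)/(1−α) = 0.084478 / 0.039 = 2.166.
ES = −(-0.01%) + 1.18% × 2.166 = 2.566%.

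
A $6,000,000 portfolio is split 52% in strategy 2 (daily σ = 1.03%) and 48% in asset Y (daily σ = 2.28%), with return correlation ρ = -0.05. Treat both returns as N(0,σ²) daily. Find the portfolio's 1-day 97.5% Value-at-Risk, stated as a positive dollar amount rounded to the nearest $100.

$140,400

σ_p² = 0.52²·1.03² + 0.48²·2.28² + 2·-0.05·0.52·0.48·1.03·2.28 = 1.4260 (%²).
σ_p = √1.4260 = 1.194%.
At 97.5%, z = 1.960.
VaR = 1.960 × 1.194% = 2.340%; on $6,000,000 that is $140,400.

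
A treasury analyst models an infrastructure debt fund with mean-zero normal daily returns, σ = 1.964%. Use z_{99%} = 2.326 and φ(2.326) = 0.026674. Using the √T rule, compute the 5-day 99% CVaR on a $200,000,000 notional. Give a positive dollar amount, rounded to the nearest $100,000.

σ_{5d} = 1.964% × √5 = 4.392%.
ES multiplier = φ(z)/(1−α) = 0.026674/0.01 = 2.667.
ES = 4.392% × 2.667 = 11.713%; on $200,000,000: $23,426,000.

$23,400,000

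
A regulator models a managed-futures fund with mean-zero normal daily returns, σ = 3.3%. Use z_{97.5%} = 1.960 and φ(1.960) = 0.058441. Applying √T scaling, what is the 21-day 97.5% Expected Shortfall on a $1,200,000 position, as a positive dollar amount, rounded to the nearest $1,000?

σ_{21d} = 3.3% × √21 = 15.122%.
ES multiplier = φ(z)/(1−α) = 0.058441/0.025 = 2.338.
ES = 15.122% × 2.338 = 35.355%; on $1,200,000: $424,260.

$424,000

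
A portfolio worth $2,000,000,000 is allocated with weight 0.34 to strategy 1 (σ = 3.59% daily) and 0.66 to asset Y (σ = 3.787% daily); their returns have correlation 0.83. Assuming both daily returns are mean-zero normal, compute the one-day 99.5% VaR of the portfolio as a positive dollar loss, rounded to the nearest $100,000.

σ_p² = 0.34²·3.59² + 0.66²·3.787² + 2·0.83·0.34·0.66·3.59·3.787 = 12.8013 (%²).
σ_p = √12.8013 = 3.578%.
At 99.5%, z = 2.576.
VaR = 2.576 × 3.578% = 9.217%; on $2,000,000,000 that is $184,340,000.

$184,300,000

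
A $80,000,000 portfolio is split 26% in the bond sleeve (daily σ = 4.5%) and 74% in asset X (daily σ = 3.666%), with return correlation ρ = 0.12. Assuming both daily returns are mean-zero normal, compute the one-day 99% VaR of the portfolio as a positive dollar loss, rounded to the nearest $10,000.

$5,730,000

σ_p² = 0.26²·4.5² + 0.74²·3.666² + 2·0.12·0.26·0.74·4.5·3.666 = 9.4902 (%²).
σ_p = √9.4902 = 3.081%.
At 99%, z = 2.326.
VaR = 2.326 × 3.081% = 7.166%; on $80,000,000 that is $5,732,800.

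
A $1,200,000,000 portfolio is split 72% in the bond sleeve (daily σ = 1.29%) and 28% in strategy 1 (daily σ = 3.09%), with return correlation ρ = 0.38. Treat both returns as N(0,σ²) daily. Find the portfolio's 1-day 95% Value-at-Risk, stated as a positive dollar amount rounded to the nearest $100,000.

σ_p² = 0.72²·1.29² + 0.28²·3.09² + 2·0.38·0.72·0.28·1.29·3.09 = 2.2220 (%²).
σ_p = √2.2220 = 1.491%.
At 95%, z = 1.645.
VaR = 1.645 × 1.491% = 2.453%; on $1,200,000,000 that is $29,436,000.

$29,400,000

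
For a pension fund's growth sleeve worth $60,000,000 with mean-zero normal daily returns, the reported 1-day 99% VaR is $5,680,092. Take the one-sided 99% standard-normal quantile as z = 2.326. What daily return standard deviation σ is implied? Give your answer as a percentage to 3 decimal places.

VaR as a fraction: $5,680,092 / $60,000,000 = 9.467%.
σ = VaR / z = 9.467% / 2.326 = 4.070%.

4.070%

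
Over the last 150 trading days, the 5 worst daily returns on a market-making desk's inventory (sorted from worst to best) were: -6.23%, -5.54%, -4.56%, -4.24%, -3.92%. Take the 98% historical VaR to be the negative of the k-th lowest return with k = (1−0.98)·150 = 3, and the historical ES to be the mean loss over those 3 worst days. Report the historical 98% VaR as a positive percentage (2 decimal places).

4.56%

k = 3; the 3rd lowest return is -4.56%, so VaR = 4.56%.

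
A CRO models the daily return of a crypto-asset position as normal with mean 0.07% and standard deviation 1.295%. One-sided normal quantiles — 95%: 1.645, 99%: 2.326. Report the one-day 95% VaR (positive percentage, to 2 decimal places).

VaR = −μ + z·σ = −(0.07%) + 1.645 × 1.295% = 2.060%.

2.06%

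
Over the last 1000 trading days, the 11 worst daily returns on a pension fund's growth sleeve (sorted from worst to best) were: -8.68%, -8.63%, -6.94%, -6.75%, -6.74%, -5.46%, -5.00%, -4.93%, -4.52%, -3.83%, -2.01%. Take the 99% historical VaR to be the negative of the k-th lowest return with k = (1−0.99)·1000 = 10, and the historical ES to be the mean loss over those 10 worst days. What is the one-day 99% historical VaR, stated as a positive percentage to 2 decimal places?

3.83%

k = 10; the 10th lowest return is -3.83%, so VaR = 3.83%.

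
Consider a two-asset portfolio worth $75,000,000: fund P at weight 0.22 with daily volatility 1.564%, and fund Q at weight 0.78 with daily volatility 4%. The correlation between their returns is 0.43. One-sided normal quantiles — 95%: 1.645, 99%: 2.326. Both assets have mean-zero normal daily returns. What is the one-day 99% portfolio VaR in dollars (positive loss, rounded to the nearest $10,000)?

$5,730,000

σ_p² = 0.22²·1.564² + 0.78²·4² + 2·0.43·0.22·0.78·1.564·4 = 10.7760 (%²).
σ_p = √10.7760 = 3.283%.
VaR = 2.326 × 3.283% = 7.636%; on $75,000,000 that is $5,727,000.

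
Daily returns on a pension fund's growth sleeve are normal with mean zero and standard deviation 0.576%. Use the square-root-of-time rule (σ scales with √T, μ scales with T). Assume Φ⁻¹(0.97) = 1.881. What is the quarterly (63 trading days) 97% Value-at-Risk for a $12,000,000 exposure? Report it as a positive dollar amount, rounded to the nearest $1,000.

$1,032,000

σ_{63d} = 0.576% × √63 = 4.572%.
VaR = 1.881 × 4.572% = 8.600%.
On $12,000,000: 0.08600 × $12,000,000 = $1,032,000.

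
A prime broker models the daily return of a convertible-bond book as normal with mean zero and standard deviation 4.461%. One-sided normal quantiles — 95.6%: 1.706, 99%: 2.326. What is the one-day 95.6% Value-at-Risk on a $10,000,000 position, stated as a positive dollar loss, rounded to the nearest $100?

$761,000

VaR = z·σ = 1.706 × 4.461% = 7.610%.
On $10,000,000: 0.07610 × $10,000,000 = $761,000.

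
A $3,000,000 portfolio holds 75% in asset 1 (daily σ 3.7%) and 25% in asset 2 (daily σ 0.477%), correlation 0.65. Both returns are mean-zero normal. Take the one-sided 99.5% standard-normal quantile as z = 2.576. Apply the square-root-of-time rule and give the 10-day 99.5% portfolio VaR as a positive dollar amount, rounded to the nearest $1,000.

σ_p = √(0.75²·3.7² + 0.25²·0.477² + 2·0.65·0.75·0.25·3.7·0.477) = 2.854%.
σ_{10d} = 2.854% × √10 = 9.025%.
VaR = 2.576 × 9.025% = 23.248%; on $3,000,000 that is $697,440.

$697,000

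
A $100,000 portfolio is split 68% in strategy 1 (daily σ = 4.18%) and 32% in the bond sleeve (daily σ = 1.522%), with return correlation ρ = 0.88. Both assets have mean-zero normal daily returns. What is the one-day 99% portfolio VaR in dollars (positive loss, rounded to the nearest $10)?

$7,630

σ_p² = 0.68²·4.18² + 0.32²·1.522² + 2·0.88·0.68·0.32·4.18·1.522 = 10.7529 (%²).
σ_p = √10.7529 = 3.279%.
At 99%, z = 2.326.
VaR = 2.326 × 3.279% = 7.627%; on $100,000 that is $7,627.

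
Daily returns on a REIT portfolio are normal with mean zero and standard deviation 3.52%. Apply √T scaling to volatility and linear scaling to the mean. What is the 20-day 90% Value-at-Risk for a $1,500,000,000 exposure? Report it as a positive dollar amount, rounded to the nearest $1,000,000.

$303,000,000

At 90%, z = 1.282.
σ_{20d} = 3.52% × √20 = 15.742%.
VaR = 1.282 × 15.742% = 20.181%.
On $1,500,000,000: 0.20181 × $1,500,000,000 = $302,715,000.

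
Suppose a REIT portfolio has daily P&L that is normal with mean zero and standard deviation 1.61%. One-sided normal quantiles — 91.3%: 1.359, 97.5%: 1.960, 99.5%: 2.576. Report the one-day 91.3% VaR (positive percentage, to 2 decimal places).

VaR = z·σ = 1.359 × 1.61% = 2.188%.

2.19%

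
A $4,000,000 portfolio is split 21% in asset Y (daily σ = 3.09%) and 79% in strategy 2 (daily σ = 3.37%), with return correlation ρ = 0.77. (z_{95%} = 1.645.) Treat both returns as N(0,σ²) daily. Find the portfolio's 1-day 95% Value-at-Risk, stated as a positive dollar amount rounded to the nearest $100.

$209,800

σ_p² = 0.21²·3.09² + 0.79²·3.37² + 2·0.77·0.21·0.79·3.09·3.37 = 10.1694 (%²).
σ_p = √10.1694 = 3.189%.
VaR = 1.645 × 3.189% = 5.246%; on $4,000,000 that is $209,840.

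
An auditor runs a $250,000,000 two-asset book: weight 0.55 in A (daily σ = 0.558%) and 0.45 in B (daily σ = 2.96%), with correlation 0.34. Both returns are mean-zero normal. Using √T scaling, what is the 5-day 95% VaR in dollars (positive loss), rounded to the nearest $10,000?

σ_p = √(0.55²·0.558² + 0.45²·2.96² + 2·0.34·0.55·0.45·0.558·2.96) = 1.465%.
σ_{5d} = 1.465% × √5 = 3.276%.
z(95%) = 1.645.
VaR = 1.645 × 3.276% = 5.389%; on $250,000,000 that is $13,472,500.

$13,470,000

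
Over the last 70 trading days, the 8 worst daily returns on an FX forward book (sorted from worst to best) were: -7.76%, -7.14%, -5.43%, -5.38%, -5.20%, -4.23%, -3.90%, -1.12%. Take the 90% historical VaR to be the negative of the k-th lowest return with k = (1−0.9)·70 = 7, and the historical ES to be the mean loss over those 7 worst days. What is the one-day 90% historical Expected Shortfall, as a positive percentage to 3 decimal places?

5.577%

The 7 worst returns sum to -39.04%.
ES = −(-39.04%) / 7 = 5.5771…% ≈ 5.577%.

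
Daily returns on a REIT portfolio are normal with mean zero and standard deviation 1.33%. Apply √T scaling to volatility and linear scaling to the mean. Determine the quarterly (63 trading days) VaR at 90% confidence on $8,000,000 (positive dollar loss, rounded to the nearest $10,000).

$1,080,000

At 90%, z = 1.282.
σ_{63d} = 1.33% × √63 = 10.557%.
VaR = 1.282 × 10.557% = 13.534%.
On $8,000,000: 0.13534 × $8,000,000 = $1,082,720.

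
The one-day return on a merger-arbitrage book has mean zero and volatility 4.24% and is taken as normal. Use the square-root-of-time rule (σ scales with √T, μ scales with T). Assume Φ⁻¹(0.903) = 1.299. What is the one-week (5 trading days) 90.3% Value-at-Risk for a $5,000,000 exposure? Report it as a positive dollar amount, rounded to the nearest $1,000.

σ_{5d} = 4.24% × √5 = 9.481%.
VaR = 1.299 × 9.481% = 12.316%.
On $5,000,000: 0.12316 × $5,000,000 = $615,800.

$616,000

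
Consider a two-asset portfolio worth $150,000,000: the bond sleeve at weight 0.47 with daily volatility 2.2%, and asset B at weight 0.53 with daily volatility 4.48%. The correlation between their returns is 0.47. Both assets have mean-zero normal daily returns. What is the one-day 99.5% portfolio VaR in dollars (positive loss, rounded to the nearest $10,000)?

σ_p² = 0.47²·2.2² + 0.53²·4.48² + 2·0.47·0.47·0.53·2.2·4.48 = 9.0148 (%²).
σ_p = √9.0148 = 3.002%.
At 99.5%, z = 2.576.
VaR = 2.576 × 3.002% = 7.733%; on $150,000,000 that is $11,599,500.

$11,600,000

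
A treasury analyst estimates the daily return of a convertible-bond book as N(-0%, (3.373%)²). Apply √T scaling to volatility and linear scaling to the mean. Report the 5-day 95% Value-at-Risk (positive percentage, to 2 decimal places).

12.41%

At 95%, z = 1.645.
σ_{5d} = 3.373% × √5 = 7.542%.
VaR = 1.645 × 7.542% = 12.407%.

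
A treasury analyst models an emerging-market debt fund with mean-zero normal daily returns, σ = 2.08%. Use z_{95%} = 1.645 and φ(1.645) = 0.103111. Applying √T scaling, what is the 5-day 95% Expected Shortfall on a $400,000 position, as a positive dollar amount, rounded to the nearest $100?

$38,400

σ_{5d} = 2.08% × √5 = 4.651%.
ES multiplier = φ(z)/(1−α) = 0.103111/0.05 = 2.062.
ES = 4.651% × 2.062 = 9.590%; on $400,000: $38,360.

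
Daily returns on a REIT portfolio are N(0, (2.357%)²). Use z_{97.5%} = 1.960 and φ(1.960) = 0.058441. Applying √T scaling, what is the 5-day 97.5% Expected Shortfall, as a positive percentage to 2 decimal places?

σ_{5d} = 2.357% × √5 = 5.270%.
ES multiplier = φ(z)/(1−α) = 0.058441/0.025 = 2.338.
ES = 5.270% × 2.338 = 12.321%.

12.32%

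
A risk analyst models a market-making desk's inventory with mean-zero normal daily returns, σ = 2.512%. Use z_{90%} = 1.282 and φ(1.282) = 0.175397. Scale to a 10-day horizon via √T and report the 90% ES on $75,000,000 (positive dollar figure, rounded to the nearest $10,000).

$10,450,000

σ_{10d} = 2.512% × √10 = 7.944%.
ES multiplier = φ(z)/(1−α) = 0.175397/0.1 = 1.754.
ES = 7.944% × 1.754 = 13.934%; on $75,000,000: $10,450,500.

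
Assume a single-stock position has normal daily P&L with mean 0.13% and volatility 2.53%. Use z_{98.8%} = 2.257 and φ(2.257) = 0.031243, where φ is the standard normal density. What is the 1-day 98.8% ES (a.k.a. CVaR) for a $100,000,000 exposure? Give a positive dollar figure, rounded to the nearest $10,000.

Tail multiplier: φ(z)/(1−α) = 0.031243 / 0.012 = 2.604.
ES = −(0.13%) + 2.53% × 2.604 = 6.458%.
On $100,000,000: 0.06458 × $100,000,000 = $6,458,000.

$6,460,000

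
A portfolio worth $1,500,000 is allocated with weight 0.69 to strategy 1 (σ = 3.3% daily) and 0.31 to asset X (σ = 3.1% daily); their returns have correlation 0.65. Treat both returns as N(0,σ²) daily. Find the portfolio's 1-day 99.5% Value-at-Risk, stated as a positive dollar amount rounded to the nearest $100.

σ_p² = 0.69²·3.3² + 0.31²·3.1² + 2·0.65·0.69·0.31·3.3·3.1 = 8.9529 (%²).
σ_p = √8.9529 = 2.992%.
At 99.5%, z = 2.576.
VaR = 2.576 × 2.992% = 7.707%; on $1,500,000 that is $115,605.

$115,600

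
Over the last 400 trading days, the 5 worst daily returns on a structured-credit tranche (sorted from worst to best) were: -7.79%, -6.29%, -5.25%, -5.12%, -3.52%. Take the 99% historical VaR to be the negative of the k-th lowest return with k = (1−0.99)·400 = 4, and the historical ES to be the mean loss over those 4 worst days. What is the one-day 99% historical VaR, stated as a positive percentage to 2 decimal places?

k = 4; the 4th lowest return is -5.12%, so VaR = 5.12%.

5.12%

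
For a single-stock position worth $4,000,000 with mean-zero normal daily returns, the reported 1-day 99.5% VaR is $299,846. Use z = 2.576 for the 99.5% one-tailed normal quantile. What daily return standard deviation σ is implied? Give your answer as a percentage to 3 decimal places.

VaR as a fraction: $299,846 / $4,000,000 = 7.496%.
σ = VaR / z = 7.496% / 2.576 = 2.910%.

2.910%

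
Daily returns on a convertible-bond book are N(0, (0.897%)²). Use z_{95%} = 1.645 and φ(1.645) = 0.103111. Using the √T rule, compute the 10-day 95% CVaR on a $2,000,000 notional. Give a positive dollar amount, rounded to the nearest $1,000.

$117,000

σ_{10d} = 0.897% × √10 = 2.837%.
ES multiplier = φ(z)/(1−α) = 0.103111/0.05 = 2.062.
ES = 2.837% × 2.062 = 5.850%; on $2,000,000: $117,000.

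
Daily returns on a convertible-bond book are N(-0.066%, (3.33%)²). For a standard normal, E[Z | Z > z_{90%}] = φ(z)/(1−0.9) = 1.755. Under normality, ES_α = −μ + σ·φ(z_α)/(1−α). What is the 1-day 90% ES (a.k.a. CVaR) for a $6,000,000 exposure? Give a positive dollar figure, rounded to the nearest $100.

$354,600

ES = −(-0.066%) + 3.33% × 1.755 = 5.910%.
On $6,000,000: 0.05910 × $6,000,000 = $354,600.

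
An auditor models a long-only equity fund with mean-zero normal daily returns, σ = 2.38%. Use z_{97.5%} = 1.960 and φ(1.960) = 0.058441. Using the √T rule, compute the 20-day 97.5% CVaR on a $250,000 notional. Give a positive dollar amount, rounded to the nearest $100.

σ_{20d} = 2.38% × √20 = 10.644%.
ES multiplier = φ(z)/(1−α) = 0.058441/0.025 = 2.338.
ES = 10.644% × 2.338 = 24.886%; on $250,000: $62,215.

$62,200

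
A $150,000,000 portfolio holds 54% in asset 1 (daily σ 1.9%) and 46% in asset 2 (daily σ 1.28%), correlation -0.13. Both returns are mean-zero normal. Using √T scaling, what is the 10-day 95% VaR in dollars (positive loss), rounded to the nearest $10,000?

$8,700,000

σ_p = √(0.54²·1.9² + 0.46²·1.28² + 2·-0.13·0.54·0.46·1.9·1.28) = 1.115%.
σ_{10d} = 1.115% × √10 = 3.526%.
z(95%) = 1.645.
VaR = 1.645 × 3.526% = 5.800%; on $150,000,000 that is $8,700,000.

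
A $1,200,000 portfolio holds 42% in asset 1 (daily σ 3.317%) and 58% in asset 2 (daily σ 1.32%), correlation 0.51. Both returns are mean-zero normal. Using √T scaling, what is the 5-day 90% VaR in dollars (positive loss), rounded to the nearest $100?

$65,400

σ_p = √(0.42²·3.317² + 0.58²·1.32² + 2·0.51·0.42·0.58·3.317·1.32) = 1.901%.
σ_{5d} = 1.901% × √5 = 4.251%.
z(90%) = 1.282.
VaR = 1.282 × 4.251% = 5.450%; on $1,200,000 that is $65,400.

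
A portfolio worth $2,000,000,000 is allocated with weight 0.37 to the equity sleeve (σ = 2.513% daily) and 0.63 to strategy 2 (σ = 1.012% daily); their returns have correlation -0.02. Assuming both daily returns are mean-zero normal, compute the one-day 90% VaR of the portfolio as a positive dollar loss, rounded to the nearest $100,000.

$28,600,000

σ_p² = 0.37²·2.513² + 0.63²·1.012² + 2·-0.02·0.37·0.63·2.513·1.012 = 1.2473 (%²).
σ_p = √1.2473 = 1.117%.
At 90%, z = 1.282.
VaR = 1.282 × 1.117% = 1.432%; on $2,000,000,000 that is $28,640,000.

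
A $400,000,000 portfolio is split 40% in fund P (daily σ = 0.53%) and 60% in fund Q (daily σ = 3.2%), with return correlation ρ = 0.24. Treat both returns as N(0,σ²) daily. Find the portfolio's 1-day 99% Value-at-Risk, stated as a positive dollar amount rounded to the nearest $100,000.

$18,400,000

σ_p² = 0.4²·0.53² + 0.6²·3.2² + 2·0.24·0.4·0.6·0.53·3.2 = 3.9267 (%²).
σ_p = √3.9267 = 1.982%.
At 99%, z = 2.326.
VaR = 2.326 × 1.982% = 4.610%; on $400,000,000 that is $18,440,000.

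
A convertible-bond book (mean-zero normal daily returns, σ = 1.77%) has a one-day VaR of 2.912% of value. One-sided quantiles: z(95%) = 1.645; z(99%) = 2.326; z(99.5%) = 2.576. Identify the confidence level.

95%

Implied z = VaR/σ = 2.912 / 1.77 = 1.645.
This matches z(95%) = 1.645.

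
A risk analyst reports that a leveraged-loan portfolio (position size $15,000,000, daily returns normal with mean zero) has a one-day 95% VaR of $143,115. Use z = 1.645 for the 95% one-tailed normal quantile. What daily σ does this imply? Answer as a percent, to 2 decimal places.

VaR as a fraction: $143,115 / $15,000,000 = 0.954%.
σ = VaR / z = 0.954% / 1.645 = 0.580%.

0.58%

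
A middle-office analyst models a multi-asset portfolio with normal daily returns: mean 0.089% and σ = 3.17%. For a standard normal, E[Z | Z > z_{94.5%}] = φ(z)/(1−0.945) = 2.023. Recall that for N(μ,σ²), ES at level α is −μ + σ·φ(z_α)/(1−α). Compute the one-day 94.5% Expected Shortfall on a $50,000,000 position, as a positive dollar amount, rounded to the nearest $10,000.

ES = −(0.089%) + 3.17% × 2.023 = 6.324%.
On $50,000,000: 0.06324 × $50,000,000 = $3,162,000.

$3,160,000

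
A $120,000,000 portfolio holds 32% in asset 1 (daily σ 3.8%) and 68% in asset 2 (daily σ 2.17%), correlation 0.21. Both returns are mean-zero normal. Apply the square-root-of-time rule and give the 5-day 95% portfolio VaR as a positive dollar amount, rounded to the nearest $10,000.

$9,270,000

σ_p = √(0.32²·3.8² + 0.68²·2.17² + 2·0.21·0.32·0.68·3.8·2.17) = 2.100%.
σ_{5d} = 2.100% × √5 = 4.696%.
z(95%) = 1.645.
VaR = 1.645 × 4.696% = 7.725%; on $120,000,000 that is $9,270,000.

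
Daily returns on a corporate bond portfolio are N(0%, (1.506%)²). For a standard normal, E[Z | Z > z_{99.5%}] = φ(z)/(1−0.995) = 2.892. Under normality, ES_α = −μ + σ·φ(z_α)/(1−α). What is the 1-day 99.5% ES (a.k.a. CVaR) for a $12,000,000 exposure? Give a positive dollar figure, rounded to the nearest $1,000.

ES = 1.506% × 2.892 = 4.355%.
On $12,000,000: 0.04355 × $12,000,000 = $522,600.

$523,000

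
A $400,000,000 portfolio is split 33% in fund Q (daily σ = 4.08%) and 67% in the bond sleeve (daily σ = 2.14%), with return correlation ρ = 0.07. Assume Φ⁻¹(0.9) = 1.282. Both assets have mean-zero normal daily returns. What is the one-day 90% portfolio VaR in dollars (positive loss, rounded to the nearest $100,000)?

$10,400,000

σ_p² = 0.33²·4.08² + 0.67²·2.14² + 2·0.07·0.33·0.67·4.08·2.14 = 4.1388 (%²).
σ_p = √4.1388 = 2.034%.
VaR = 1.282 × 2.034% = 2.608%; on $400,000,000 that is $10,432,000.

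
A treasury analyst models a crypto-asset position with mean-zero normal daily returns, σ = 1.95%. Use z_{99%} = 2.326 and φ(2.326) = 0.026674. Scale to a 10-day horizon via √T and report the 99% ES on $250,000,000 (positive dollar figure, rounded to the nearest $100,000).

$41,100,000

σ_{10d} = 1.95% × √10 = 6.166%.
ES multiplier = φ(z)/(1−α) = 0.026674/0.01 = 2.667.
ES = 6.166% × 2.667 = 16.445%; on $250,000,000: $41,112,500.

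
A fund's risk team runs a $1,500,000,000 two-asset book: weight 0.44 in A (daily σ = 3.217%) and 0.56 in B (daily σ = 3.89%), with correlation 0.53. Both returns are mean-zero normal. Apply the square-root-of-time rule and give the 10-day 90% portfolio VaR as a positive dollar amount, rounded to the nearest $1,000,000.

σ_p = √(0.44²·3.217² + 0.56²·3.89² + 2·0.53·0.44·0.56·3.217·3.89) = 3.165%.
σ_{10d} = 3.165% × √10 = 10.009%.
z(90%) = 1.282.
VaR = 1.282 × 10.009% = 12.832%; on $1,500,000,000 that is $192,480,000.

$192,000,000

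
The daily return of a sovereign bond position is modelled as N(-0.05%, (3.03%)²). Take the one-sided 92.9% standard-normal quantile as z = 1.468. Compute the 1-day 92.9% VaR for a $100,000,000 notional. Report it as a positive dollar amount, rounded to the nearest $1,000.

VaR = −μ + z·σ = −(-0.05%) + 1.468 × 3.03% = 4.498%.
On $100,000,000: 0.04498 × $100,000,000 = $4,498,000.

$4,498,000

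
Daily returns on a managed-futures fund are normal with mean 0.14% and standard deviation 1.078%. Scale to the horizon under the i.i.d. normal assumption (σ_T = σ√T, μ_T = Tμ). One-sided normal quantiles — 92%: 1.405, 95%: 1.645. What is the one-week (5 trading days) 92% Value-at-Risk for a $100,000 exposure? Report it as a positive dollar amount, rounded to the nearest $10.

$2,690

σ_{5d} = 1.078% × √5 = 2.410%; μ_{5d} = 5 × 0.14% = 0.700%.
VaR = −(0.700%) + 1.405 × 2.410% = 2.686%.
On $100,000: 0.02686 × $100,000 = $2,686.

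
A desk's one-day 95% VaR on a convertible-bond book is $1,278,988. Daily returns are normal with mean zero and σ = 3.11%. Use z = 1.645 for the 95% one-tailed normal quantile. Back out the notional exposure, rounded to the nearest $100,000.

VaR as a fraction of value: z·σ = 1.645 × 3.11% = 5.11595%.
Position = $1,278,988 / 0.0511595 = $25,000,010.

$25,000,000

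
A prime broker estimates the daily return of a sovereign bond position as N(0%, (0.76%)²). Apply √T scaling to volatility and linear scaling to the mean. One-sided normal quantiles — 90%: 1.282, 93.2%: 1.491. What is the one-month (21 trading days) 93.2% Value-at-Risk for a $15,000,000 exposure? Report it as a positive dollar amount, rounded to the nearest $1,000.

σ_{21d} = 0.76% × √21 = 3.483%.
VaR = 1.491 × 3.483% = 5.193%.
On $15,000,000: 0.05193 × $15,000,000 = $778,950.

$779,000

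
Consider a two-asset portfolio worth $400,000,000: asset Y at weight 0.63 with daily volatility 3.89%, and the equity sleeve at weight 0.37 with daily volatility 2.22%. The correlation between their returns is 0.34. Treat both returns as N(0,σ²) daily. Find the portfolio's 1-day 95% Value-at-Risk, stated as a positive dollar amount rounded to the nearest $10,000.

$18,670,000

σ_p² = 0.63²·3.89² + 0.37²·2.22² + 2·0.34·0.63·0.37·3.89·2.22 = 8.0495 (%²).
σ_p = √8.0495 = 2.837%.
At 95%, z = 1.645.
VaR = 1.645 × 2.837% = 4.667%; on $400,000,000 that is $18,668,000.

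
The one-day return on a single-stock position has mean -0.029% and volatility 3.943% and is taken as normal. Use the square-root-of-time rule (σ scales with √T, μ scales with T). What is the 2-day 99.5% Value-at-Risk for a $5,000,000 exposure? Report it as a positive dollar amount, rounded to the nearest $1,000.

$721,000

At 99.5%, z = 2.576.
σ_{2d} = 3.943% × √2 = 5.576%; μ_{2d} = 2 × -0.029% = -0.058%.
VaR = −(-0.058%) + 2.576 × 5.576% = 14.422%.
On $5,000,000: 0.14422 × $5,000,000 = $721,100.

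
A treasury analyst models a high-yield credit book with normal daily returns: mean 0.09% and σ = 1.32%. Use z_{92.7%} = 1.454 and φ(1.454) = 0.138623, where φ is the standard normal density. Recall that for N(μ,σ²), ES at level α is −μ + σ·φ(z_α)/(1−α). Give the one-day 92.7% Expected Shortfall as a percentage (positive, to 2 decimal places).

Tail multiplier: φ(z)/(1−α) = 0.138623 / 0.073 = 1.899.
ES = −(0.09%) + 1.32% × 1.899 = 2.417%.

2.42%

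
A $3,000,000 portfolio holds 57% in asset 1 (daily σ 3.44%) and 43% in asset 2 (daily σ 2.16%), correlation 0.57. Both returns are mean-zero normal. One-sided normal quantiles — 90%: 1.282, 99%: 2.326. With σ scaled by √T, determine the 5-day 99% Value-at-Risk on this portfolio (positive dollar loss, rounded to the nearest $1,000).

σ_p = √(0.57²·3.44² + 0.43²·2.16² + 2·0.57·0.57·0.43·3.44·2.16) = 2.605%.
σ_{5d} = 2.605% × √5 = 5.825%.
VaR = 2.326 × 5.825% = 13.549%; on $3,000,000 that is $406,470.

$406,000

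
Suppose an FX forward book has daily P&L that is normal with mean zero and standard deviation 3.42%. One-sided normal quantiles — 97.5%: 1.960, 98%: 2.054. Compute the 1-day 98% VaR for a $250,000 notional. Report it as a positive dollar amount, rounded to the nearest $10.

VaR = z·σ = 2.054 × 3.42% = 7.025%.
On $250,000: 0.07025 × $250,000 = $17,562.

$17,560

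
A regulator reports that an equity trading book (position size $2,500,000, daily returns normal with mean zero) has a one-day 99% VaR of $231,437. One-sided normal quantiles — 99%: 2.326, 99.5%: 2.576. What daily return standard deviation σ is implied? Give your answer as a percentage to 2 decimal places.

VaR as a fraction: $231,437 / $2,500,000 = 9.257%.
σ = VaR / z = 9.257% / 2.326 = 3.980%.

3.98%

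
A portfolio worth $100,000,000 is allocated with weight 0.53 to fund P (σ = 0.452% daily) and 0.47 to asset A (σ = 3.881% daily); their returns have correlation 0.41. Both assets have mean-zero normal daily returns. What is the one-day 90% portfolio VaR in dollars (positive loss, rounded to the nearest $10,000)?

$2,480,000

σ_p² = 0.53²·0.452² + 0.47²·3.881² + 2·0.41·0.53·0.47·0.452·3.881 = 3.7429 (%²).
σ_p = √3.7429 = 1.935%.
At 90%, z = 1.282.
VaR = 1.282 × 1.935% = 2.481%; on $100,000,000 that is $2,481,000.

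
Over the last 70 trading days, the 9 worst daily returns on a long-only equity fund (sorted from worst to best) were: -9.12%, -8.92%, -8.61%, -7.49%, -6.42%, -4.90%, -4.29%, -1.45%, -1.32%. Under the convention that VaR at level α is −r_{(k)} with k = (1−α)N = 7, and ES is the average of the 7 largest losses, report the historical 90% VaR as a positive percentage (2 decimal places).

4.29%

k = 7; the 7th lowest return is -4.29%, so VaR = 4.29%.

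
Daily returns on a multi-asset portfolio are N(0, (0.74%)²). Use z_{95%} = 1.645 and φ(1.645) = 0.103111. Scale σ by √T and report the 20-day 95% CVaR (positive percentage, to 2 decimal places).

6.82%

σ_{20d} = 0.74% × √20 = 3.309%.
ES multiplier = φ(z)/(1−α) = 0.103111/0.05 = 2.062.
ES = 3.309% × 2.062 = 6.823%.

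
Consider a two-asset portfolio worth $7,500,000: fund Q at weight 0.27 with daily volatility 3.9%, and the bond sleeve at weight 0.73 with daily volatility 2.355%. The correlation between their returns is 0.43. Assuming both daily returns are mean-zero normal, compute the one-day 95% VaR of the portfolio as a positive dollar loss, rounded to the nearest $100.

$292,500

σ_p² = 0.27²·3.9² + 0.73²·2.355² + 2·0.43·0.27·0.73·3.9·2.355 = 5.6211 (%²).
σ_p = √5.6211 = 2.371%.
At 95%, z = 1.645.
VaR = 1.645 × 2.371% = 3.900%; on $7,500,000 that is $292,500.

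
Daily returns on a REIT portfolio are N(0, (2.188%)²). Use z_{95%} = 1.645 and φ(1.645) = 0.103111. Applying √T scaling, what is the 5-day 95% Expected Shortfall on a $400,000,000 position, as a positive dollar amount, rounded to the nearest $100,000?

$40,400,000

σ_{5d} = 2.188% × √5 = 4.893%.
ES multiplier = φ(z)/(1−α) = 0.103111/0.05 = 2.062.
ES = 4.893% × 2.062 = 10.089%; on $400,000,000: $40,356,000.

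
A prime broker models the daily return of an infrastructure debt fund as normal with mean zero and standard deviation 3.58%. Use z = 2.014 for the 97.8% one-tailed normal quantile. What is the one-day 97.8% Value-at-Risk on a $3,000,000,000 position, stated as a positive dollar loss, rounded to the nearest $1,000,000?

$216,000,000

VaR = z·σ = 2.014 × 3.58% = 7.210%.
On $3,000,000,000: 0.07210 × $3,000,000,000 = $216,300,000.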